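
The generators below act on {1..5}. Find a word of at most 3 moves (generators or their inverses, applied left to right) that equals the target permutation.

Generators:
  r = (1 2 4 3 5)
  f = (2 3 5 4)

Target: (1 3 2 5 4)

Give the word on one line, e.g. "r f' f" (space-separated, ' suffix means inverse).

r' r'

  after r': (1 5 3 4 2)
  after r': (1 3 2 5 4)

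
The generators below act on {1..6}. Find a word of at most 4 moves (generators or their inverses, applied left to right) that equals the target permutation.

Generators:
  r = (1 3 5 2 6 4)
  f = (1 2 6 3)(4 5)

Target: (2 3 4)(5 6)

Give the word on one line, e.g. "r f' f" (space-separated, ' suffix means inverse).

  after r: (1 3 5 2 6 4)
  after f: (2 3 4)(5 6)

r f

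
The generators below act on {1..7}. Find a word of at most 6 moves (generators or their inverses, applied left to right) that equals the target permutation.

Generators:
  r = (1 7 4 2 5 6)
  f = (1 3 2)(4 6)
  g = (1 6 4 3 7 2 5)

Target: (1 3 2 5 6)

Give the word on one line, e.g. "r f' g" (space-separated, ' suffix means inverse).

  after r': (1 6 5 2 4 7)
  after g': (2 6)(3 4)(5 7)
  after g': (1 5 3 6 7 2)
  after g': (1 2 5 4 6 3)
  after f': (1 3 2 5 6)

r' g' g' g' f'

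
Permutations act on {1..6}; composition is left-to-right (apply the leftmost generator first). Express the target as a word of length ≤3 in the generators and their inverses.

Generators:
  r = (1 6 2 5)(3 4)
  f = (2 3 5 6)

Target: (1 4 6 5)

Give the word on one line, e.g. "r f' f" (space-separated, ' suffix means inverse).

r' f' r'

  after r': (1 5 2 6)(3 4)
  after f': (1 3 4 2 5 6)
  after r': (1 4 6 5)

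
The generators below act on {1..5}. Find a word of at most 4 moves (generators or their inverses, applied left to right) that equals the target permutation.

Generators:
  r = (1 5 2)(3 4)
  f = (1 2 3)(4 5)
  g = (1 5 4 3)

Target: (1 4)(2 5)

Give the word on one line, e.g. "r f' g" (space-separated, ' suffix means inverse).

  after r: (1 5 2)(3 4)
  after g: (1 4)(2 5)

r g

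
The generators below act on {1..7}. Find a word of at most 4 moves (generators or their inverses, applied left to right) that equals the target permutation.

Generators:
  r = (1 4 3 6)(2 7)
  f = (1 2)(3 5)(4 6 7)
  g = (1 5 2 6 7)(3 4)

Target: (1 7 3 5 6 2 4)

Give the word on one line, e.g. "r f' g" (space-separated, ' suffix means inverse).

f r

  after f: (1 2)(3 5)(4 6 7)
  after r: (1 7 3 5 6 2 4)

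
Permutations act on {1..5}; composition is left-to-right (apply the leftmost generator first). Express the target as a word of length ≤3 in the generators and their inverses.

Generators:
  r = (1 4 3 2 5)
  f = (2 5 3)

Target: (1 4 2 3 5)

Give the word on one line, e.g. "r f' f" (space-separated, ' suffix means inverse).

r f' f'

  after r: (1 4 3 2 5)
  after f': (1 4 5)
  after f': (1 4 2 3 5)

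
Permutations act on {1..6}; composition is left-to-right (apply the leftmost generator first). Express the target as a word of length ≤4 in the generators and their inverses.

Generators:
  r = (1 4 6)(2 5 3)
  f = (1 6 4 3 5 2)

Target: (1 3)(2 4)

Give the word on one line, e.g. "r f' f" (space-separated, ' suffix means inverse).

f r' f

  after f: (1 6 4 3 5 2)
  after r': (1 4 5 3 2 6)
  after f: (1 3)(2 4)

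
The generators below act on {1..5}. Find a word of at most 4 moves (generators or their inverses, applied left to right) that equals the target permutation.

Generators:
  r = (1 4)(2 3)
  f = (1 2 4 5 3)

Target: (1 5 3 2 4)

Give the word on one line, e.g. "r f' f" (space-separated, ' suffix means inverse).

r f' r f'

  after r: (1 4)(2 3)
  after f': (1 2 5 4 3)
  after r: (1 3 4 2 5)
  after f': (1 5 3 2 4)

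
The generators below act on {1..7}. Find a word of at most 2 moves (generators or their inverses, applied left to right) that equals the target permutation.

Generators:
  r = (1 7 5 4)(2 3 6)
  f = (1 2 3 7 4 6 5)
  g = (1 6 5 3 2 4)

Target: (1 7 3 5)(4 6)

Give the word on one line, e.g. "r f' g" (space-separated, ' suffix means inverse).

  after r: (1 7 5 4)(2 3 6)
  after g: (1 7 3 5)(4 6)

r g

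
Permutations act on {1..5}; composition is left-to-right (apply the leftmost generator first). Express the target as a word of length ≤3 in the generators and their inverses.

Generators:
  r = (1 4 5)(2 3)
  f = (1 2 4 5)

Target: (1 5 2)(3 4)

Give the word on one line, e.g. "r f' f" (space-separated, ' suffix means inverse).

  after f': (1 5 4 2)
  after r': (1 4 3 2 5)
  after f: (1 5 2)(3 4)

f' r' f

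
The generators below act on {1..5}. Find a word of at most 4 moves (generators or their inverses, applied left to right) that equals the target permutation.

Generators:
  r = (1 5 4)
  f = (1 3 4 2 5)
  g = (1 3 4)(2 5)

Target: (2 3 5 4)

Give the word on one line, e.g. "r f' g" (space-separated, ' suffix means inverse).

g r' f r

  after g: (1 3 4)(2 5)
  after r': (1 3 5 2)
  after f: (1 4 2 3)
  after r: (2 3 5 4)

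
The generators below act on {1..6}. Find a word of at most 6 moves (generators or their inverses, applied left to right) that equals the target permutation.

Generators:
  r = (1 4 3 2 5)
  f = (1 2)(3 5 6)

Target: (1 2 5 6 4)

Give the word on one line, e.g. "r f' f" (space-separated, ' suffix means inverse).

f' r' r' r' f

  after f': (1 2)(3 6 5)
  after r': (1 3 6 2 5 4)
  after r': (1 4 5)(3 6)
  after r': (2 3 6 4)
  after f: (1 2 5 6 4)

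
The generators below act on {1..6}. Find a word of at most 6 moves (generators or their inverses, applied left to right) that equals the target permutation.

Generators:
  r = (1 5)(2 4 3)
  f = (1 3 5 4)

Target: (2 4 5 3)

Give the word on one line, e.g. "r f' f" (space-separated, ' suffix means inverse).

f' r' f' r f

  after f': (1 4 5 3)
  after r': (1 2 3 5 4)
  after f': (1 2)
  after r: (1 4 3 2 5)
  after f: (2 4 5 3)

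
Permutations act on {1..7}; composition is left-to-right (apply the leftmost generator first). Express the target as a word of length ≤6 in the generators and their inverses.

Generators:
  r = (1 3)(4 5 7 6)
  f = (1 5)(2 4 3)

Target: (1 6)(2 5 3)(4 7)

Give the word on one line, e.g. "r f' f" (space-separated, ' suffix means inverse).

  after r': (1 3)(4 6 7 5)
  after f': (1 4 6 7)(2 3 5)
  after r': (1 6 5 2)(3 4 7)
  after f': (1 6)(2 5 3)(4 7)

r' f' r' f'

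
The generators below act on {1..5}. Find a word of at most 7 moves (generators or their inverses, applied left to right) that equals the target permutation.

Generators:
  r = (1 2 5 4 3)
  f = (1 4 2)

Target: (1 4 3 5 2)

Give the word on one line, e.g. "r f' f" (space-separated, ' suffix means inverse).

  after f: (1 4 2)
  after f: (1 2 4)
  after r: (1 5 4 2 3)
  after f': (1 5)(2 3)
  after r: (1 4 3 5 2)

f f r f' r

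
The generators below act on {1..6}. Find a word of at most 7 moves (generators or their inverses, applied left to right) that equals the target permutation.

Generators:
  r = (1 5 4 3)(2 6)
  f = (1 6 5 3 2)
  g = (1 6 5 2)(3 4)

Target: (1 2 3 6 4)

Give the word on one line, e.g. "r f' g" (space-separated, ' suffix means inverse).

g f r' g r'

  after g: (1 6 5 2)(3 4)
  after f: (1 5)(2 6 3 4)
  after r': (3 5)(4 6)
  after g: (1 6 3 2)(4 5)
  after r': (1 2 3 6 4)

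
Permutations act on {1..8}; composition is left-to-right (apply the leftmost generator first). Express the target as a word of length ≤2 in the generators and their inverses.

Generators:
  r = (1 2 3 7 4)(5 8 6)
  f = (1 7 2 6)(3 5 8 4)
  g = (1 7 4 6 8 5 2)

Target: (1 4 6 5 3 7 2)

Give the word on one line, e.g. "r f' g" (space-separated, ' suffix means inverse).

  after f': (1 6 2 7)(3 4 8 5)
  after g': (1 4 6 5 3 7 2)

f' g'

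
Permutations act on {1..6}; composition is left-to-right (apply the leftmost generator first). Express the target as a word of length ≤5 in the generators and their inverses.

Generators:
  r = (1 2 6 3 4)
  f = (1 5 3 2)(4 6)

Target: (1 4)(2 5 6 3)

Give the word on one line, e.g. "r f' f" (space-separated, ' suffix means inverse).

  after f': (1 2 3 5)(4 6)
  after f': (1 3)(2 5)
  after r: (1 4)(2 5 6 3)

f' f' r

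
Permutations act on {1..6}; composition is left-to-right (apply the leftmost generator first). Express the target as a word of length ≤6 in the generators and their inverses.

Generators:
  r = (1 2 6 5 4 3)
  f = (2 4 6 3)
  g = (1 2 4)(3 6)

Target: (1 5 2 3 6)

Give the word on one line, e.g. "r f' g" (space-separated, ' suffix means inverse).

g' r' f' g'

  after g': (1 4 2)(3 6)
  after r': (1 5 6 4)(2 3)
  after f': (1 5 4)(2 6)
  after g': (1 5 2 3 6)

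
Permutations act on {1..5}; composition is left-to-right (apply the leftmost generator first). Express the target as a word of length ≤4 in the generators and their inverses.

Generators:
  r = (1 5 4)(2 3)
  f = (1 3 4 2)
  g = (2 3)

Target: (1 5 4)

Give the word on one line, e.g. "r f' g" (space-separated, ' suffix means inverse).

  after g: (2 3)
  after r: (1 5 4)

g r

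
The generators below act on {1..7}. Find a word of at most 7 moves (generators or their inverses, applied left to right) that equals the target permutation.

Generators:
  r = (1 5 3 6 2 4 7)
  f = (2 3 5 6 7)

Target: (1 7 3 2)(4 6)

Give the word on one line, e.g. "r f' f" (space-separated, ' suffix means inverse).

r f' f' r r

  after r: (1 5 3 6 2 4 7)
  after f': (1 3 5 2 4 6 7)
  after f': (1 2 4 5 7)
  after r: (1 4 3 6 2 7 5)
  after r: (1 7 3 2)(4 6)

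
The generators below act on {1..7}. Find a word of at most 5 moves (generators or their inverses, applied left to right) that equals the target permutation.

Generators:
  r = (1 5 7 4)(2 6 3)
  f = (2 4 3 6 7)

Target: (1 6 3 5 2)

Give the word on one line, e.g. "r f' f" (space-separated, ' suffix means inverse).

  after f': (2 7 6 3 4)
  after r: (1 5 7 3)(2 4 6)
  after r: (1 7 2)(3 5 4)
  after f': (1 6 3 5 2)

f' r r f'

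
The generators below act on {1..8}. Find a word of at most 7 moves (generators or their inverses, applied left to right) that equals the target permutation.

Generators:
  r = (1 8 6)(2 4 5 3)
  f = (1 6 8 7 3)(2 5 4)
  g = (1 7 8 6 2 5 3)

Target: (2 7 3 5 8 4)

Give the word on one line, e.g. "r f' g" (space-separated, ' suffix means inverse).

  after g': (1 3 5 2 6 8 7)
  after g': (1 5 6 7 3 2 8)
  after f': (1 2 6 8 3 4 5)
  after r': (1 3 2 8 5 6)
  after f: (2 7 3 5 8 4)

g' g' f' r' f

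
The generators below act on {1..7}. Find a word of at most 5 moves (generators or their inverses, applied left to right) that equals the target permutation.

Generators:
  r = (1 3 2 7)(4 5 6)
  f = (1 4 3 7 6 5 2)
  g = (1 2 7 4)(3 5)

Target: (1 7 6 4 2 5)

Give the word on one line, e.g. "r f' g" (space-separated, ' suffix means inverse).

g' r' g' f'

  after g': (1 4 7 2)(3 5)
  after r': (1 6 5)(2 7 3 4)
  after g': (1 6 3 7 5 4)
  after f': (1 7 6 4 2 5)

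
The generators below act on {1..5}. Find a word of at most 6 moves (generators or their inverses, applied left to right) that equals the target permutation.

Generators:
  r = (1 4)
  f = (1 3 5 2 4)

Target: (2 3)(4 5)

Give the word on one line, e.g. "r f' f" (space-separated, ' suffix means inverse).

  after r: (1 4)
  after f: (2 4 3 5)
  after r': (1 4 3 5 2)
  after f: (2 3)(4 5)

r f r' f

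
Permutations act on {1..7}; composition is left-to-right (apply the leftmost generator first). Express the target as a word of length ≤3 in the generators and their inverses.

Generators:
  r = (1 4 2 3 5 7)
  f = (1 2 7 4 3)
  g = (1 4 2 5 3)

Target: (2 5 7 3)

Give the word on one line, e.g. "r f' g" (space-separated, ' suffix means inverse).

  after r: (1 4 2 3 5 7)
  after g': (2 5 7 3)

r g'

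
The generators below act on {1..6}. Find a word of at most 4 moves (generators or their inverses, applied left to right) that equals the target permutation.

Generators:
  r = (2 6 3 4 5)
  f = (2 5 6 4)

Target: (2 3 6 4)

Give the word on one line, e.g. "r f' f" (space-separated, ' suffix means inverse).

  after f': (2 4 6 5)
  after r': (2 3 6 4)

f' r'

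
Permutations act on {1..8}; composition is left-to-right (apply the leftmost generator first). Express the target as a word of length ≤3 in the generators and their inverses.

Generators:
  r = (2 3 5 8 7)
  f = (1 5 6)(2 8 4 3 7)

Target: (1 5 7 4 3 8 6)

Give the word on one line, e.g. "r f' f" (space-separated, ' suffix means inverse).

  after r': (2 7 8 5 3)
  after f: (1 5 7 4 3 8 6)

r' f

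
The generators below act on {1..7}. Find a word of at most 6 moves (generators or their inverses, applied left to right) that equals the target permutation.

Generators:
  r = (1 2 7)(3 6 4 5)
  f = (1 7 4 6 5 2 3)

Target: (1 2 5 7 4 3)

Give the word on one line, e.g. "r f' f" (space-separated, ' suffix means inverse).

f' f' r' f' f'

  after f': (1 3 2 5 6 4 7)
  after f': (1 2 6 7 3 5 4)
  after r': (2 3 4 7 5 6)
  after f': (1 3 7 6 5 4)
  after f': (1 2 5 7 4 3)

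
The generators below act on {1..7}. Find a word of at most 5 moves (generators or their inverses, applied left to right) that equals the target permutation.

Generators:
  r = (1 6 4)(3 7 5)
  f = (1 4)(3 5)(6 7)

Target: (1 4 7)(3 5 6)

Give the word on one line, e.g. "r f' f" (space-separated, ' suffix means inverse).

f r f

  after f: (1 4)(3 5)(6 7)
  after r: (4 6 5 7)
  after f: (1 4 7)(3 5 6)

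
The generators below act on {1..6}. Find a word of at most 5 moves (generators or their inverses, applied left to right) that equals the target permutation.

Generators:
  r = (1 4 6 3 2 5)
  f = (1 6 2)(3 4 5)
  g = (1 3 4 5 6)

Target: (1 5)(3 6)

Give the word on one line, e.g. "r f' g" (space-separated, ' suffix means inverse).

  after f': (1 2 6)(3 5 4)
  after g: (1 2)(3 6)
  after r': (1 3 4)(2 5)
  after r': (1 6 4 5 3)
  after g': (1 5)(3 6)

f' g r' r' g'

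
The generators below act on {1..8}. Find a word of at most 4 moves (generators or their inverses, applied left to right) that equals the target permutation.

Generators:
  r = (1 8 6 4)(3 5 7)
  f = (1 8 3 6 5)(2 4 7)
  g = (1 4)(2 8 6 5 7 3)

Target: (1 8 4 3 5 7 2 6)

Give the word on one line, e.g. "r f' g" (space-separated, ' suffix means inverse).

  after g: (1 4)(2 8 6 5 7 3)
  after f: (1 7 6)(2 3 4 8 5)
  after r: (1 3)(2 5)(4 6 8 7)
  after f': (1 8 4 3 5 7 2 6)

g f r f'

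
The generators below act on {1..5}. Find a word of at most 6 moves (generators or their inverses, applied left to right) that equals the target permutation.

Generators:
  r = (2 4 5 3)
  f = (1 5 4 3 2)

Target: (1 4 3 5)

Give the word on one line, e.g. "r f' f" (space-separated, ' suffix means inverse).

  after r: (2 4 5 3)
  after f': (1 2 5 4)
  after r: (1 4)(2 3)
  after f': (1 5)(2 4)
  after r': (1 4 3 5)

r f' r f' r'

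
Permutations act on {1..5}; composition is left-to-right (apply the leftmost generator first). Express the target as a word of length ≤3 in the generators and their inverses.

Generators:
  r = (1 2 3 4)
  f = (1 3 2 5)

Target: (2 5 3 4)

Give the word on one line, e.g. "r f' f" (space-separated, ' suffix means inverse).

  after f: (1 3 2 5)
  after r': (1 2 5 4 3)
  after r': (2 5 3 4)

f r' r'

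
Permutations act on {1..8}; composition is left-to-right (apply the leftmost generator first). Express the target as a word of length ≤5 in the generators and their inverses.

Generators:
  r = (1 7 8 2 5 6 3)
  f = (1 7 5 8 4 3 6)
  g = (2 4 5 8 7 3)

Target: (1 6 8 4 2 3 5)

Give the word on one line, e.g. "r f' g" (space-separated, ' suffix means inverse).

g f' r f g'

  after g: (2 4 5 8 7 3)
  after f': (1 6 3 2 8)(4 7)
  after r: (1 3 5 6)(4 8 7)
  after f: (1 6 7 3 8 5)
  after g': (1 6 8 4 2 3 5)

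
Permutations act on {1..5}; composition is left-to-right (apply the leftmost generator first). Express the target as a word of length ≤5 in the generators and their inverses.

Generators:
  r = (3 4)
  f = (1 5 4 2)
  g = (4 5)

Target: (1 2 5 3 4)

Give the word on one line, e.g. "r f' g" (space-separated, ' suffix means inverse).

g' f' g r'

  after g': (4 5)
  after f': (1 2 4)
  after g: (1 2 5 4)
  after r': (1 2 5 3 4)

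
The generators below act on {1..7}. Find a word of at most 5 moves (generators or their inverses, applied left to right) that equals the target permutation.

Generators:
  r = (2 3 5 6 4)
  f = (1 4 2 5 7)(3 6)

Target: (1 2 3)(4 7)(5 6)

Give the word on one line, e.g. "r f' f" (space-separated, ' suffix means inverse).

r f f

  after r: (2 3 5 6 4)
  after f: (1 4 5 3 7)(2 6)
  after f: (1 2 3)(4 7)(5 6)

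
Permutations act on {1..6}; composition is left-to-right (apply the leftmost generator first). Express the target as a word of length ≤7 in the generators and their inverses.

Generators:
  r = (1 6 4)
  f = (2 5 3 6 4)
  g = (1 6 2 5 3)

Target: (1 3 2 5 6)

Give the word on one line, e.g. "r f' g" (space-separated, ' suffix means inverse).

  after f: (2 5 3 6 4)
  after f: (2 3 4 5 6)
  after g': (1 3 4 2 5)
  after g': (1 5 3 4 6)
  after f: (1 3 2 5 6)

f f g' g' f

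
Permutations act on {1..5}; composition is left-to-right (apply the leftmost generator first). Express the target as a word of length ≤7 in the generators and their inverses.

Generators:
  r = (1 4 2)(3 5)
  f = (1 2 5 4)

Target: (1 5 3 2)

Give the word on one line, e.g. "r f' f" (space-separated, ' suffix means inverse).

f' r' f' r f

  after f': (1 4 5 2)
  after r': (3 5 4)
  after f': (1 4 3 2)
  after r: (1 2 4 5 3)
  after f: (1 5 3 2)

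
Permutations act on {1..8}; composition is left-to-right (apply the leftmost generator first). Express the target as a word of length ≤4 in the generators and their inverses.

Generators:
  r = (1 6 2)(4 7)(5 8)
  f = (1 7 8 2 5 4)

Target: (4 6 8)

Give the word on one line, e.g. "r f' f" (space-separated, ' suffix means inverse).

f r' r' f'

  after f: (1 7 8 2 5 4)
  after r': (1 4 2 8 6)(5 7)
  after r': (1 7 8)(2 5 4 6)
  after f': (4 6 8)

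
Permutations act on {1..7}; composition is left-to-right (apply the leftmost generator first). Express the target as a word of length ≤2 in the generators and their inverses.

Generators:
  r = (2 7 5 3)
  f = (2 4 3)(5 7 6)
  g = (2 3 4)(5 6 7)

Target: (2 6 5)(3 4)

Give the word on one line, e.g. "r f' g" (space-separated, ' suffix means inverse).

  after r: (2 7 5 3)
  after g': (2 6 5)(3 4)

r g'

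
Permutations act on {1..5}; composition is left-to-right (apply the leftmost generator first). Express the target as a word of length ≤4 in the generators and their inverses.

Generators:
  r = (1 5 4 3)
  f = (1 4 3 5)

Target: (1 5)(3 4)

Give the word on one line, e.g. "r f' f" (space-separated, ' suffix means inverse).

  after f': (1 5 3 4)
  after r: (1 4 5)
  after r: (1 3)
  after f: (1 5)(3 4)

f' r r f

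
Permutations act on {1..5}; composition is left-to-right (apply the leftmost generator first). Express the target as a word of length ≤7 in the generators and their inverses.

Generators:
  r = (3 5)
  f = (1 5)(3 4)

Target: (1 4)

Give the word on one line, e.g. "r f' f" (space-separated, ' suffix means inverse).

r' f r' f r'

  after r': (3 5)
  after f: (1 5 4 3)
  after r': (1 3)(4 5)
  after f: (1 4)(3 5)
  after r': (1 4)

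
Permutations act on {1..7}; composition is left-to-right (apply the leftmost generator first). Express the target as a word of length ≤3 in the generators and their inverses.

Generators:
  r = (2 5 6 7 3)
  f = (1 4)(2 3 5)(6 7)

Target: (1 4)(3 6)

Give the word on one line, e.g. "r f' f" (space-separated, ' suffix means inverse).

  after f: (1 4)(2 3 5)(6 7)
  after r: (1 4)(3 6)

f r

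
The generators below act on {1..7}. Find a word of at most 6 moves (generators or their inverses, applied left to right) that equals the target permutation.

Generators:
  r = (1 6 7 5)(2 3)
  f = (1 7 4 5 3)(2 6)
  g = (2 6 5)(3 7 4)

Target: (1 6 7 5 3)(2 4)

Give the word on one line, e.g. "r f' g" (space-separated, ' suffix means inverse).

f' r g' g'

  after f': (1 3 5 4 7)(2 6)
  after r: (1 2 7 6 3)(4 5)
  after g': (1 5 7 2 3)(4 6)
  after g': (1 6 7 5 3)(2 4)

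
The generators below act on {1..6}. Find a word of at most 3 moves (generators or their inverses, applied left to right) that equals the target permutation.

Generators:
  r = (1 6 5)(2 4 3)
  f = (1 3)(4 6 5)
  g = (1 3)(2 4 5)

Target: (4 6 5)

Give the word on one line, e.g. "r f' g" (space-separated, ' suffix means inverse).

  after f': (1 3)(4 5 6)
  after f': (4 6 5)

f' f'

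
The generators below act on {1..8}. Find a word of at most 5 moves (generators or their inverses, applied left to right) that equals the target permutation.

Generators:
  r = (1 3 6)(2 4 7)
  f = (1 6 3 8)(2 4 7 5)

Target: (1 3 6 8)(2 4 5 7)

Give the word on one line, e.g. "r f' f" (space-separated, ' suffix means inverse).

  after f: (1 6 3 8)(2 4 7 5)
  after r': (1 3 8 6)(5 7)
  after f: (1 8 3)(2 4 7)
  after r: (1 8 6)(2 7 4)
  after f': (1 3 6 8)(2 4 5 7)

f r' f r f'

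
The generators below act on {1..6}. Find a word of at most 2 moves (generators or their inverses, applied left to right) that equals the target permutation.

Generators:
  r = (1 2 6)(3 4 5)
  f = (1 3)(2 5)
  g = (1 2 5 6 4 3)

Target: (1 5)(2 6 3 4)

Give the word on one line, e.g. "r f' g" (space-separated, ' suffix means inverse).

  after r: (1 2 6)(3 4 5)
  after f': (1 5)(2 6 3 4)

r f'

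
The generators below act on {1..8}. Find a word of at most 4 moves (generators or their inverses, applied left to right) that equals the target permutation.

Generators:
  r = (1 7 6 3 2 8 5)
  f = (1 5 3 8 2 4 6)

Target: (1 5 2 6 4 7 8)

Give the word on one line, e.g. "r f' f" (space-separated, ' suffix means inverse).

f' r' r' r'

  after f': (1 6 4 2 8 3 5)
  after r': (1 7)(3 8 6 4)
  after r': (2 3)(4 6)(5 8 7)
  after r': (1 5 2 6 4 7 8)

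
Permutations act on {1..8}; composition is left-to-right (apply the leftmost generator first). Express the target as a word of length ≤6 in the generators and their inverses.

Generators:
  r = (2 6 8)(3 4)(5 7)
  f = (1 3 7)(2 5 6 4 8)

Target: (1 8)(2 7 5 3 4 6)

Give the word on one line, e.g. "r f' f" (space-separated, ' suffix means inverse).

  after r: (2 6 8)(3 4)(5 7)
  after f: (1 3 8 5)(2 4 7 6)
  after r': (1 4 5)(2 3 6 8 7)
  after f: (1 8)(2 7 5 3 4 6)

r f r' f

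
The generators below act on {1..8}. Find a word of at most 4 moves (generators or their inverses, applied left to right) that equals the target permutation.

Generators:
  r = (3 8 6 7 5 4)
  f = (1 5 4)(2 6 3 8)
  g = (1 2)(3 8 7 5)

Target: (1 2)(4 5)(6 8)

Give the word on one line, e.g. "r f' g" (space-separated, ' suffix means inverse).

  after g: (1 2)(3 8 7 5)
  after r': (1 2)(4 5)(6 8)

g r'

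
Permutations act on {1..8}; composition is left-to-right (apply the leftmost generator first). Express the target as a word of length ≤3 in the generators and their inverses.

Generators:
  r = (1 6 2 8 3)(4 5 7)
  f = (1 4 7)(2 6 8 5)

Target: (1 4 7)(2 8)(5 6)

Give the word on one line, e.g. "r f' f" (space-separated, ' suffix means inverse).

f' f'

  after f': (1 7 4)(2 5 8 6)
  after f': (1 4 7)(2 8)(5 6)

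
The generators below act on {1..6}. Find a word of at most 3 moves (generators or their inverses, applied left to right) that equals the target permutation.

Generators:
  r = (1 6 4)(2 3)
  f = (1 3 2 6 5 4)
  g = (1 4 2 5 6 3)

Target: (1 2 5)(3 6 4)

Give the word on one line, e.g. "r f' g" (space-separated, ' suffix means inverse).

f f

  after f: (1 3 2 6 5 4)
  after f: (1 2 5)(3 6 4)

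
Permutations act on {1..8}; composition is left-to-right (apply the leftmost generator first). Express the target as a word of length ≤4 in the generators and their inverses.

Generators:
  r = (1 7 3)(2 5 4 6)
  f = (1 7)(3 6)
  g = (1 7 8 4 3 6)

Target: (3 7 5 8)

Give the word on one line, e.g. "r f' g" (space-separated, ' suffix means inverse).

  after r: (1 7 3)(2 5 4 6)
  after g': (2 5 8 7 4 3 6)
  after f': (1 7 4 6 2 5 8)
  after r': (3 7 5 8)

r g' f' r'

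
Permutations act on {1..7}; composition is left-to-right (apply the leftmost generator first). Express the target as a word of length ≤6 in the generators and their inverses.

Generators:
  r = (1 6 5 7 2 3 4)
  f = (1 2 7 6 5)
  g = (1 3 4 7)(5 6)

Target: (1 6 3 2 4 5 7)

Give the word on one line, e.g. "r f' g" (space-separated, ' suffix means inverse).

f' g g f'

  after f': (1 5 6 7 2)
  after g: (1 6)(2 3 4 7)
  after g: (1 5 6 3 7 2 4)
  after f': (1 6 3 2 4 5 7)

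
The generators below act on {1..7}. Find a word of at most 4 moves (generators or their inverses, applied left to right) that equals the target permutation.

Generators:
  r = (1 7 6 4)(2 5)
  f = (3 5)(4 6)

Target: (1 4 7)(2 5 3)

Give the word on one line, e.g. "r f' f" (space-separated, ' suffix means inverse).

  after f: (3 5)(4 6)
  after r': (1 4 7)(2 5 3)

f r'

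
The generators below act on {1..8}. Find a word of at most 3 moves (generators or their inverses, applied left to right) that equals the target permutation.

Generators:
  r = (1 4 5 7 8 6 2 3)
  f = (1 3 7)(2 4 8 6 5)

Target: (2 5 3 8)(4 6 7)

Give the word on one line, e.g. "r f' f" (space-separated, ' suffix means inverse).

  after f: (1 3 7)(2 4 8 6 5)
  after r: (2 5 3 8)(4 6 7)

f r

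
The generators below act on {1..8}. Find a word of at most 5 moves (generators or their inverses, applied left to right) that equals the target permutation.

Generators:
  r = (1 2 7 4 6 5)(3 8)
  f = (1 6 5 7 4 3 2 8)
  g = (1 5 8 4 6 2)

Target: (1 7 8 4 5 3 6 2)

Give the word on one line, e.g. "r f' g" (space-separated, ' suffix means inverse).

  after f: (1 6 5 7 4 3 2 8)
  after r: (1 5 4 8 2 3 7 6)
  after f: (1 7 5 3 4)
  after g: (1 7 8 4 5 3 6 2)

f r f g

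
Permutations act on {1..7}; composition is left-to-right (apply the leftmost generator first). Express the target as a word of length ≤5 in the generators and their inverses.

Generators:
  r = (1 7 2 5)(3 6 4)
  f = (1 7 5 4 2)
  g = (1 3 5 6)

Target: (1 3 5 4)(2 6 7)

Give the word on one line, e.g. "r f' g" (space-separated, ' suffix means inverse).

r' f g' r

  after r': (1 5 2 7)(3 4 6)
  after f: (1 4 6 3 2 5)
  after g': (1 4 5 6)(2 3)
  after r: (1 3 5 4)(2 6 7)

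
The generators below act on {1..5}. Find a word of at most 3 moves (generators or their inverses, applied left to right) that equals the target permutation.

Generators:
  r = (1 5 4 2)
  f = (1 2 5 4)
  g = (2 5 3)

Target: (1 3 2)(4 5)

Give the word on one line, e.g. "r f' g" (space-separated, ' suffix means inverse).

r g

  after r: (1 5 4 2)
  after g: (1 3 2)(4 5)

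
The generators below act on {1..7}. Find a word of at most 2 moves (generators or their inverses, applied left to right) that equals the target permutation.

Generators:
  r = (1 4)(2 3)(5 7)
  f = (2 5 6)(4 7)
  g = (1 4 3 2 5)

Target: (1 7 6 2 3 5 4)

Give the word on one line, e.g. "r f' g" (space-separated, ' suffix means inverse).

  after r': (1 4)(2 3)(5 7)
  after f: (1 7 6 2 3 5 4)

r' f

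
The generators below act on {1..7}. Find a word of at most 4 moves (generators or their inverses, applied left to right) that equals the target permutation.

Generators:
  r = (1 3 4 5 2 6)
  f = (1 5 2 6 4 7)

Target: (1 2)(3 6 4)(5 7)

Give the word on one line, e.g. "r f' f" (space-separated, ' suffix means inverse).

f f r f'

  after f: (1 5 2 6 4 7)
  after f: (1 2 4)(5 6 7)
  after r: (1 6 7 2 5)(3 4)
  after f': (1 2)(3 6 4)(5 7)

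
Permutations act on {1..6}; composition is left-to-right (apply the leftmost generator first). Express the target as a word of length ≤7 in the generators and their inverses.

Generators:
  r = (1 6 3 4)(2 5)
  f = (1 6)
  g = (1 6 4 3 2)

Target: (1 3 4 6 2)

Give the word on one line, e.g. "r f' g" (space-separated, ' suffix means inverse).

  after g: (1 6 4 3 2)
  after f': (2 6 4 3)
  after g': (1 2)
  after f': (1 2 6)
  after g': (1 3 4 6 2)

g f' g' f' g'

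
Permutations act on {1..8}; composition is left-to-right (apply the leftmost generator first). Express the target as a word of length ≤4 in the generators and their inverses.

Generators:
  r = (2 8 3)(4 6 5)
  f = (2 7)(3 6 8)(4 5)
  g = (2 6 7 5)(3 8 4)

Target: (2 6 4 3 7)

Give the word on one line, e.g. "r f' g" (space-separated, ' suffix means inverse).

r f'

  after r: (2 8 3)(4 6 5)
  after f': (2 6 4 3 7)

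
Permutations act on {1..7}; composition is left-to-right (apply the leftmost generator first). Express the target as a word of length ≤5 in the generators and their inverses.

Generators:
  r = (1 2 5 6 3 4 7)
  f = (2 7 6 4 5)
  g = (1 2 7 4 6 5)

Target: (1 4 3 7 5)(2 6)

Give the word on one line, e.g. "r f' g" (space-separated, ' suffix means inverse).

  after r': (1 7 4 3 6 5 2)
  after g': (1 2 5)(3 4)
  after f': (1 5)(2 4 3 6 7)
  after f': (1 4 3 7 5)(2 6)

r' g' f' f'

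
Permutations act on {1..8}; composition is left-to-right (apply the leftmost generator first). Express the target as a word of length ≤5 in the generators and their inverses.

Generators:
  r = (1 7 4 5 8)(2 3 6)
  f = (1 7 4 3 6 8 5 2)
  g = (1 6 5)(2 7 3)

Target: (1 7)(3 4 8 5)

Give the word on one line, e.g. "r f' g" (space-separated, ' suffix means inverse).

  after g: (1 6 5)(2 7 3)
  after f: (1 8 5 7 6 2 4 3)
  after r: (2 5 4 6 3 7)
  after f: (1 7)(3 4 8 5)

g f r f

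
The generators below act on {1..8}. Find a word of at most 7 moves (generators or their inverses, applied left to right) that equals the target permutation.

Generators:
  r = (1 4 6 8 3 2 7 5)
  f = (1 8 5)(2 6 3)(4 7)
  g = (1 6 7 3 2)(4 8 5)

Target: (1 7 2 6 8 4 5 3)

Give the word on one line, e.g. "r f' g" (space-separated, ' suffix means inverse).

  after g: (1 6 7 3 2)(4 8 5)
  after f: (1 3 6 4 5 7 2 8)
  after f: (1 2 5 4)(6 7)
  after f: (1 6 4 8 5 7 3 2)
  after g: (1 7 2 6 8 4 5 3)

g f f f g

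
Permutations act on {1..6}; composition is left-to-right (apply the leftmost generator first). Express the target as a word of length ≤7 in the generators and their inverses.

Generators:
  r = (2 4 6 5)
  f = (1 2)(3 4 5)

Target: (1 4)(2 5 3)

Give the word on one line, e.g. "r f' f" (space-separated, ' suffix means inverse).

  after r': (2 5 6 4)
  after f: (1 2 3 4)(5 6)
  after r': (1 5 4)(2 3)
  after f: (1 3)(2 4)
  after f: (1 4)(2 5 3)

r' f r' f f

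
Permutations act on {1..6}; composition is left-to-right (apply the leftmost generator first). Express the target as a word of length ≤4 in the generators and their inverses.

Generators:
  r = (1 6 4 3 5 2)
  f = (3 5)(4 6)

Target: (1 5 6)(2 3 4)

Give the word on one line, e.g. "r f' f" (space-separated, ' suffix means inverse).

  after f: (3 5)(4 6)
  after r': (1 2 5 4)
  after r': (1 5 6)(2 3 4)

f r' r'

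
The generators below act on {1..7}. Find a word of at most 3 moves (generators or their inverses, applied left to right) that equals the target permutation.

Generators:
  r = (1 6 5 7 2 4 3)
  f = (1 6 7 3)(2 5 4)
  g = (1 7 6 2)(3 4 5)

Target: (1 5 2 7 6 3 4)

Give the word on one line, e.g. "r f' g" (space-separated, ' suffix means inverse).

  after g': (1 2 6 7)(3 5 4)
  after f: (1 5 2 7 6 3 4)

g' f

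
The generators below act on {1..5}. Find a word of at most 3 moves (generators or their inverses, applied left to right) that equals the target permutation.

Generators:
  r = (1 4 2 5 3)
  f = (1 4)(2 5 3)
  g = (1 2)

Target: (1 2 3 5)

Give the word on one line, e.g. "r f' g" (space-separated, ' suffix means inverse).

  after f: (1 4)(2 5 3)
  after r: (1 2 3 5)

f r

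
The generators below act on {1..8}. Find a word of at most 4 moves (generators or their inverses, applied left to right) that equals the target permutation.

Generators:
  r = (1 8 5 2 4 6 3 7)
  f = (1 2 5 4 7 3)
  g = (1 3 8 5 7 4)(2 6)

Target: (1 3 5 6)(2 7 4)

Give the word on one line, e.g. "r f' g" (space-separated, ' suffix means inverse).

  after r: (1 8 5 2 4 6 3 7)
  after g': (1 3 5 6)(2 7 4)

r g'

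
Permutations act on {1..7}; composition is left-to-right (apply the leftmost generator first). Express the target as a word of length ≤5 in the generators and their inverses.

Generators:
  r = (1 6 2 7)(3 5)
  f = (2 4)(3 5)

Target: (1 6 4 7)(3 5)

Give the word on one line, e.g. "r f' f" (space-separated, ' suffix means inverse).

f r f

  after f: (2 4)(3 5)
  after r: (1 6 2 4 7)
  after f: (1 6 4 7)(3 5)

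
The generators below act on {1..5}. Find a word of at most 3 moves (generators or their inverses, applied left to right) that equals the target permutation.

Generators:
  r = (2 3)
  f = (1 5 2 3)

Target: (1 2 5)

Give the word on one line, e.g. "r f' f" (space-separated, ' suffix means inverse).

  after f': (1 3 2 5)
  after r: (1 2 5)

f' r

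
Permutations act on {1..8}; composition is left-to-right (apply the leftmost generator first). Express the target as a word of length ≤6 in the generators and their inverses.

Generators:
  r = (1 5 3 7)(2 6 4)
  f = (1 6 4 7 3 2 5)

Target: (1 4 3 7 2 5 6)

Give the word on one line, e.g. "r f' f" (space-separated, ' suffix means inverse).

  after r': (1 7 3 5)(2 4 6)
  after f': (1 4)(2 6 3)
  after f': (1 6 7 4 5 2)
  after r: (1 4 3 7 2 5 6)

r' f' f' r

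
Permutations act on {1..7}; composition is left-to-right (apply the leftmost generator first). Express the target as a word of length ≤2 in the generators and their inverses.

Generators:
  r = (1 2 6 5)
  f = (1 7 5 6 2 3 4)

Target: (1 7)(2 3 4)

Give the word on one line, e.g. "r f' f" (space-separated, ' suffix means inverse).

f r

  after f: (1 7 5 6 2 3 4)
  after r: (1 7)(2 3 4)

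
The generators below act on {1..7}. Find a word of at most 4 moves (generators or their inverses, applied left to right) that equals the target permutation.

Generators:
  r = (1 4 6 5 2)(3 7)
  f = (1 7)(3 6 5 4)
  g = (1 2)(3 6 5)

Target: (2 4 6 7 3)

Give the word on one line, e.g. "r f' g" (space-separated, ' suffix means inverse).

  after g': (1 2)(3 5 6)
  after r: (2 4 6 7 3)

g' r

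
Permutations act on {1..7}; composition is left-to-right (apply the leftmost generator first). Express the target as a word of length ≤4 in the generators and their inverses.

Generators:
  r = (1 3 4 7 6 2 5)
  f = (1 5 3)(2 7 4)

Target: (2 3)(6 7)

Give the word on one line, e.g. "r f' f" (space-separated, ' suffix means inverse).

  after r: (1 3 4 7 6 2 5)
  after f': (1 5 3 7 6 4 2)
  after f': (2 3)(6 7)

r f' f'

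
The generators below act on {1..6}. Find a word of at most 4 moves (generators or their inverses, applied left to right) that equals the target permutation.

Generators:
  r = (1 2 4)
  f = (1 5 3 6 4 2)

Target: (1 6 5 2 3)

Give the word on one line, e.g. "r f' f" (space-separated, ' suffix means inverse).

r' r' f' f'

  after r': (1 4 2)
  after r': (1 2 4)
  after f': (1 4 2 6 3 5)
  after f': (1 6 5 2 3)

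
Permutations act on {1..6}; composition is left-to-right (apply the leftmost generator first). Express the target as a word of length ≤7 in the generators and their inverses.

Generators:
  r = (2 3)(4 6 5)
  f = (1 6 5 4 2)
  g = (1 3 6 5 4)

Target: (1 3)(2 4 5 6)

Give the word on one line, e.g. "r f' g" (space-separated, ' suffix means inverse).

g r g g r

  after g: (1 3 6 5 4)
  after r: (1 2 3 5 6 4)
  after g: (1 2 6)(3 4)
  after g: (1 2 5 4 6 3)
  after r: (1 3)(2 4 5 6)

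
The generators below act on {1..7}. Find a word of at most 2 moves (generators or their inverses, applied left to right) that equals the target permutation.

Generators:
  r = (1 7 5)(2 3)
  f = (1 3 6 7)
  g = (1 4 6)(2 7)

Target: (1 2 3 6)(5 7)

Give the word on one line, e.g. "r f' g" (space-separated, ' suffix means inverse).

f r'

  after f: (1 3 6 7)
  after r': (1 2 3 6)(5 7)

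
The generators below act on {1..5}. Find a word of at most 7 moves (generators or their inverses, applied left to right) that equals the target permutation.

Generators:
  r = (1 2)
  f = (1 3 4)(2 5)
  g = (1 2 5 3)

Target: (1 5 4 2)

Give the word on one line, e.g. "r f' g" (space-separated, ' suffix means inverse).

  after r: (1 2)
  after g: (1 5 3)
  after r: (1 5 3 2)
  after f: (1 2 3 5 4)
  after g: (1 5 4 2)

r g r f g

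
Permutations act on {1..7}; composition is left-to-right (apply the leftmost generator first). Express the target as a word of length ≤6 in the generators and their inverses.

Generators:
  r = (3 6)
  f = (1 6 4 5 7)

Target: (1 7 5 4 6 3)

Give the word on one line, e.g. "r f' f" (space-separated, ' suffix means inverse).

  after r: (3 6)
  after f': (1 7 5 4 6 3)
  after r': (1 7 5 4 3)
  after r': (1 7 5 4 6 3)

r f' r' r'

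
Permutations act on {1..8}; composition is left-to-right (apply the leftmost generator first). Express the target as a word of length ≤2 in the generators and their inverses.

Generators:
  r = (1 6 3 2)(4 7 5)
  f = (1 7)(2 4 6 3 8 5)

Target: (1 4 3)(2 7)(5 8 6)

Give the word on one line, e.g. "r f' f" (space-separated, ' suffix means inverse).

  after f': (1 7)(2 5 8 3 6 4)
  after r': (1 4 3)(2 7)(5 8 6)

f' r'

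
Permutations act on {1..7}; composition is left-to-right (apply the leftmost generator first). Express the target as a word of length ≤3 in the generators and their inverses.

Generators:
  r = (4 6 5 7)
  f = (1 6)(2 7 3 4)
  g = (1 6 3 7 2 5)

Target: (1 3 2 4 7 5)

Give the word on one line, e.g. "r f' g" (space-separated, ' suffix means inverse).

f' g

  after f': (1 6)(2 4 3 7)
  after g: (1 3 2 4 7 5)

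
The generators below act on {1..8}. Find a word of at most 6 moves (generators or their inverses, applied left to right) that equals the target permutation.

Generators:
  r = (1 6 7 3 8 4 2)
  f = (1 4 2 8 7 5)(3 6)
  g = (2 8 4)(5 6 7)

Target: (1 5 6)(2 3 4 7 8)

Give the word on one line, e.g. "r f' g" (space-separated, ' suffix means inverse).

f' g' f g' f

  after f': (1 5 7 8 2 4)(3 6)
  after g': (1 7 2 8 4)(3 5 6)
  after f: (1 5 3)(2 7 8)
  after g': (1 7 2 6 5 3)(4 8)
  after f: (1 5 6)(2 3 4 7 8)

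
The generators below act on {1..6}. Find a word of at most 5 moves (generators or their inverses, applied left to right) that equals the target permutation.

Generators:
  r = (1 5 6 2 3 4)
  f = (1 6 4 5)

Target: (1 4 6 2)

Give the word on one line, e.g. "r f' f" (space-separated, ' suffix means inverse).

f f r' f r

  after f: (1 6 4 5)
  after f: (1 4)(5 6)
  after r': (1 3 2 6)
  after f: (1 3 2 4 5)
  after r: (1 4 6 2)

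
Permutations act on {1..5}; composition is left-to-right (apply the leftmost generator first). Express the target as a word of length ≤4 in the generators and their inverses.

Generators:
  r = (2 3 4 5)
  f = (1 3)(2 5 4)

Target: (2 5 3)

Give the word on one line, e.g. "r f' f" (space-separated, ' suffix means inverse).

  after r': (2 5 4 3)
  after r': (2 4)(3 5)
  after f: (1 3 4 5)
  after f: (2 5 3)

r' r' f f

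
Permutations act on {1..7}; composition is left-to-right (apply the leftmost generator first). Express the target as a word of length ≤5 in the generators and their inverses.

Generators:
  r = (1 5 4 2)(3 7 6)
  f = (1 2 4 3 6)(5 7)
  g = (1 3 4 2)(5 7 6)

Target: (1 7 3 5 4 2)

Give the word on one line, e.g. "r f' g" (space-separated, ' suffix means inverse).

  after r: (1 5 4 2)(3 7 6)
  after g: (1 7 5 2 3 6 4)
  after g: (1 6 2 4 3 5)
  after g: (1 5 3 7 6)
  after f': (1 7 3 5 4 2)

r g g g f'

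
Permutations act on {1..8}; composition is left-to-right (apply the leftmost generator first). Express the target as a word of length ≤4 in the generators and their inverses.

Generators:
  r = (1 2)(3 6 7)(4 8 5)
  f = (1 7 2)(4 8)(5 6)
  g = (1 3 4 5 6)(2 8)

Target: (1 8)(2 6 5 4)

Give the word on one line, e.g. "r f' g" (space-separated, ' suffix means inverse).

  after f': (1 2 7)(4 8)(5 6)
  after r': (2 6 8 5 3 7)
  after f': (1 2 5 3)(4 8 6)
  after g: (1 8)(2 6 5 4)

f' r' f' g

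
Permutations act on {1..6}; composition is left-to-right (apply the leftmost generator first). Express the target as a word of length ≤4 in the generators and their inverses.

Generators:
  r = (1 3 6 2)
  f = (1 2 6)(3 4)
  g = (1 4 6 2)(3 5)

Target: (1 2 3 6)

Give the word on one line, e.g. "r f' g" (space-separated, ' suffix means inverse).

f f r

  after f: (1 2 6)(3 4)
  after f: (1 6 2)
  after r: (1 2 3 6)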